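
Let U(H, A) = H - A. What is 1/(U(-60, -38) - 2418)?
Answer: -1/2440 ≈ -0.00040984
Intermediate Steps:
1/(U(-60, -38) - 2418) = 1/((-60 - 1*(-38)) - 2418) = 1/((-60 + 38) - 2418) = 1/(-22 - 2418) = 1/(-2440) = -1/2440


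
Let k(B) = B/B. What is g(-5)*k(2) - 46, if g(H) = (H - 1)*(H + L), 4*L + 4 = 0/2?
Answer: -10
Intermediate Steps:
L = -1 (L = -1 + (0/2)/4 = -1 + (0*(½))/4 = -1 + (¼)*0 = -1 + 0 = -1)
k(B) = 1
g(H) = (-1 + H)² (g(H) = (H - 1)*(H - 1) = (-1 + H)*(-1 + H) = (-1 + H)²)
g(-5)*k(2) - 46 = (1 + (-5)² - 2*(-5))*1 - 46 = (1 + 25 + 10)*1 - 46 = 36*1 - 46 = 36 - 46 = -10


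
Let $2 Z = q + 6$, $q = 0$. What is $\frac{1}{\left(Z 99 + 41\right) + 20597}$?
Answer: $\frac{1}{20935} \approx 4.7767 \cdot 10^{-5}$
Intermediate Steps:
$Z = 3$ ($Z = \frac{0 + 6}{2} = \frac{1}{2} \cdot 6 = 3$)
$\frac{1}{\left(Z 99 + 41\right) + 20597} = \frac{1}{\left(3 \cdot 99 + 41\right) + 20597} = \frac{1}{\left(297 + 41\right) + 20597} = \frac{1}{338 + 20597} = \frac{1}{20935}$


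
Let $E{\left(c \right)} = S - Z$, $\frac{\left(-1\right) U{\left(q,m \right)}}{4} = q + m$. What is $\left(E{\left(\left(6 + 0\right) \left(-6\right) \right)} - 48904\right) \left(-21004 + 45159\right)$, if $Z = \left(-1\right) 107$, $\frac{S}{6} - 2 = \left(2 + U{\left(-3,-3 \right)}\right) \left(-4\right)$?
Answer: $-1193474395$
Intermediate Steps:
$U{\left(q,m \right)} = - 4 m - 4 q$ ($U{\left(q,m \right)} = - 4 \left(q + m\right) = - 4 \left(m + q\right) = - 4 m - 4 q$)
$S = -612$ ($S = 12 + 6 \left(2 - -24\right) \left(-4\right) = 12 + 6 \left(2 + \left(12 + 12\right)\right) \left(-4\right) = 12 + 6 \left(2 + 24\right) \left(-4\right) = 12 + 6 \cdot 26 \left(-4\right) = 12 + 6 \left(-104\right) = 12 - 624 = -612$)
$Z = -107$
$E{\left(c \right)} = -505$ ($E{\left(c \right)} = -612 - -107 = -612 + 107 = -505$)
$\left(E{\left(\left(6 + 0\right) \left(-6\right) \right)} - 48904\right) \left(-21004 + 45159\right) = \left(-505 - 48904\right) \left(-21004 + 45159\right) = \left(-49409\right) 24155 = -1193474395$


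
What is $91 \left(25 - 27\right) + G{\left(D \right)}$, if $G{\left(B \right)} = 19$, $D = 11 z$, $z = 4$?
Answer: $-163$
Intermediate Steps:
$D = 44$ ($D = 11 \cdot 4 = 44$)
$91 \left(25 - 27\right) + G{\left(D \right)} = 91 \left(25 - 27\right) + 19 = 91 \left(-2\right) + 19 = -182 + 19 = -163$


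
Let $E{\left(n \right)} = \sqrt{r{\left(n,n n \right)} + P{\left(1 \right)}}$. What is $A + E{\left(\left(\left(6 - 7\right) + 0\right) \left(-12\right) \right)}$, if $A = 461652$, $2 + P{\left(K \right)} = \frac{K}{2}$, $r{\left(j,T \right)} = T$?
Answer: $461652 + \frac{\sqrt{570}}{2} \approx 4.6166 \cdot 10^{5}$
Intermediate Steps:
$P{\left(K \right)} = -2 + \frac{K}{2}$
$E{\left(n \right)} = \sqrt{- \frac{3}{2} + n^{2}}$ ($E{\left(n \right)} = \sqrt{n n + \left(-2 + \frac{1}{2} \cdot 1\right)} = \sqrt{n^{2} + \left(-2 + \frac{1}{2}\right)} = \sqrt{n^{2} - \frac{3}{2}} = \sqrt{- \frac{3}{2} + n^{2}}$)
$A + E{\left(\left(\left(6 - 7\right) + 0\right) \left(-12\right) \right)} = 461652 + \frac{\sqrt{-6 + 4 \left(\left(\left(6 - 7\right) + 0\right) \left(-12\right)\right)^{2}}}{2} = 461652 + \frac{\sqrt{-6 + 4 \left(\left(-1 + 0\right) \left(-12\right)\right)^{2}}}{2} = 461652 + \frac{\sqrt{-6 + 4 \left(\left(-1\right) \left(-12\right)\right)^{2}}}{2} = 461652 + \frac{\sqrt{-6 + 4 \cdot 12^{2}}}{2} = 461652 + \frac{\sqrt{-6 + 4 \cdot 144}}{2} = 461652 + \frac{\sqrt{-6 + 576}}{2} = 461652 + \frac{\sqrt{570}}{2}$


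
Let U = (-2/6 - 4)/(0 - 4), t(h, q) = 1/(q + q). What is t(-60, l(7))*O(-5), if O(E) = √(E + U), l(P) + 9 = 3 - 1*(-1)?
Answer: -I*√141/60 ≈ -0.19791*I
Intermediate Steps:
l(P) = -5 (l(P) = -9 + (3 - 1*(-1)) = -9 + (3 + 1) = -9 + 4 = -5)
t(h, q) = 1/(2*q)
U = 13/12 (U = (-2*⅙ - 4)/(-4) = (-⅓ - 4)*(-¼) = -13/3*(-¼) = 13/12 ≈ 1.0833)
O(E) = √(13/12 + E) (O(E) = √(E + 13/12) = √(13/12 + E))
t(-60, l(7))*O(-5) = ((½)/(-5))*(√(39 + 36*(-5))/6) = ((½)*(-⅕))*(√(39 - 180)/6) = -√(-141)/60 = -I*√141/60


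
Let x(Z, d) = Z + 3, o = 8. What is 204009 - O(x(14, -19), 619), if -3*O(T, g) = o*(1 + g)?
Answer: 616987/3 ≈ 2.0566e+5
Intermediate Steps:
x(Z, d) = 3 + Z
O(T, g) = -8/3 - 8*g/3 (O(T, g) = -8*(1 + g)/3 = -(8 + 8*g)/3 = -8/3 - 8*g/3)
204009 - O(x(14, -19), 619) = 204009 - (-8/3 - 8/3*619) = 204009 - (-8/3 - 4952/3) = 204009 - 1*(-4960/3) = 204009 + 4960/3 = 616987/3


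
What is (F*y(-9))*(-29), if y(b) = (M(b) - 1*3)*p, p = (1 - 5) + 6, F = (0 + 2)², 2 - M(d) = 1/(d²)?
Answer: 19024/81 ≈ 234.86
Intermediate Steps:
M(d) = 2 - 1/d² (M(d) = 2 - 1/(d²) = 2 - 1/d²)
F = 4 (F = 2² = 4)
p = 2 (p = -4 + 6 = 2)
y(b) = -2 - 2/b² (y(b) = ((2 - 1/b²) - 1*3)*2 = ((2 - 1/b²) - 3)*2 = (-1 - 1/b²)*2 = -2 - 2/b²)
(F*y(-9))*(-29) = (4*(-2 - 2/(-9)²))*(-29) = (4*(-2 - 2*1/81))*(-29) = (4*(-2 - 2/81))*(-29) = (4*(-164/81))*(-29) = -656/81*(-29) = 19024/81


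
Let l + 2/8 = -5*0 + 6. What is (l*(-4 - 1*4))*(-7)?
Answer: 322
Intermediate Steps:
l = 23/4 (l = -¼ + (-5*0 + 6) = -¼ + (0 + 6) = -¼ + 6 = 23/4 ≈ 5.7500)
(l*(-4 - 1*4))*(-7) = (23*(-4 - 1*4)/4)*(-7) = (23*(-4 - 4)/4)*(-7) = ((23/4)*(-8))*(-7) = -46*(-7) = 322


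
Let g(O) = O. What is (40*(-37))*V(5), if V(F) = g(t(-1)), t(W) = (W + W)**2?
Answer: -5920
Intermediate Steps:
t(W) = 4*W**2 (t(W) = (2*W)**2 = 4*W**2)
V(F) = 4 (V(F) = 4*(-1)**2 = 4*1 = 4)
(40*(-37))*V(5) = (40*(-37))*4 = -1480*4 = -5920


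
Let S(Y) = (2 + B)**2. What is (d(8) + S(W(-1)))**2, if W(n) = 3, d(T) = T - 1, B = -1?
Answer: 64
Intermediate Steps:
d(T) = -1 + T
S(Y) = 1 (S(Y) = (2 - 1)**2 = 1**2 = 1)
(d(8) + S(W(-1)))**2 = ((-1 + 8) + 1)**2 = (7 + 1)**2 = 8**2 = 64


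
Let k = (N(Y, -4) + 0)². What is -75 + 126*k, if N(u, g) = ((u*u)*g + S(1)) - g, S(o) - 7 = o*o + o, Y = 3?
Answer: 66579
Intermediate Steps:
S(o) = 7 + o + o² (S(o) = 7 + (o*o + o) = 7 + (o² + o) = 7 + (o + o²) = 7 + o + o²)
N(u, g) = 9 - g + g*u² (N(u, g) = ((u*u)*g + (7 + 1 + 1²)) - g = (u²*g + (7 + 1 + 1)) - g = (g*u² + 9) - g = (9 + g*u²) - g = 9 - g + g*u²)
k = 529 (k = ((9 - 1*(-4) - 4*3²) + 0)² = ((9 + 4 - 4*9) + 0)² = ((9 + 4 - 36) + 0)² = (-23 + 0)² = (-23)² = 529)
-75 + 126*k = -75 + 126*529 = -75 + 66654 = 66579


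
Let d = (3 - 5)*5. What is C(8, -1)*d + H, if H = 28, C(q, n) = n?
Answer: 38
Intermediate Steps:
d = -10 (d = -2*5 = -10)
C(8, -1)*d + H = -1*(-10) + 28 = 10 + 28 = 38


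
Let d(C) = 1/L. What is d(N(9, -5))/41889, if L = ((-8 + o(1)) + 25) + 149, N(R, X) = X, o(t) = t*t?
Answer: 1/6995463 ≈ 1.4295e-7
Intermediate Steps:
o(t) = t²
L = 167 (L = ((-8 + 1²) + 25) + 149 = ((-8 + 1) + 25) + 149 = (-7 + 25) + 149 = 18 + 149 = 167)
d(C) = 1/167
d(N(9, -5))/41889 = (1/167)/41889 = (1/167)*(1/41889) = 1/6995463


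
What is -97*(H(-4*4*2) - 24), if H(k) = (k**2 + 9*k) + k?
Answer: -65960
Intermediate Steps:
H(k) = k**2 + 10*k
-97*(H(-4*4*2) - 24) = -97*((-4*4*2)*(10 - 4*4*2) - 24) = -97*((-16*2)*(10 - 16*2) - 24) = -97*(-32*(10 - 32) - 24) = -97*(-32*(-22) - 24) = -97*(704 - 24) = -97*680 = -65960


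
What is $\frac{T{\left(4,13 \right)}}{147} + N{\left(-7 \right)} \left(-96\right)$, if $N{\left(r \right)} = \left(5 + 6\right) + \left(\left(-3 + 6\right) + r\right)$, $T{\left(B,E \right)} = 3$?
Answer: $- \frac{32927}{49} \approx -671.98$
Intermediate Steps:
$N{\left(r \right)} = 14 + r$ ($N{\left(r \right)} = 11 + \left(3 + r\right) = 14 + r$)
$\frac{T{\left(4,13 \right)}}{147} + N{\left(-7 \right)} \left(-96\right) = \frac{3}{147} + \left(14 - 7\right) \left(-96\right) = 3 \cdot \frac{1}{147} + 7 \left(-96\right) = \frac{1}{49} - 672 = - \frac{32927}{49}$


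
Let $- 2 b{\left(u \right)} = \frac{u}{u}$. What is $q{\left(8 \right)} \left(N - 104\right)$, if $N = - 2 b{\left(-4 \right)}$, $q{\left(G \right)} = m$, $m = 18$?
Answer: $-1854$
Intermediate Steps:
$b{\left(u \right)} = - \frac{1}{2}$ ($b{\left(u \right)} = - \frac{u \frac{1}{u}}{2} = \left(- \frac{1}{2}\right) 1 = - \frac{1}{2}$)
$q{\left(G \right)} = 18$
$N = 1$ ($N = \left(-2\right) \left(- \frac{1}{2}\right) = 1$)
$q{\left(8 \right)} \left(N - 104\right) = 18 \left(1 - 104\right) = 18 \left(-103\right) = -1854$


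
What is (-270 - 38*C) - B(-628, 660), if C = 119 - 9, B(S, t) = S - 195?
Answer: -3627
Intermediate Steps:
B(S, t) = -195 + S
C = 110
(-270 - 38*C) - B(-628, 660) = (-270 - 38*110) - (-195 - 628) = (-270 - 4180) - 1*(-823) = -4450 + 823 = -3627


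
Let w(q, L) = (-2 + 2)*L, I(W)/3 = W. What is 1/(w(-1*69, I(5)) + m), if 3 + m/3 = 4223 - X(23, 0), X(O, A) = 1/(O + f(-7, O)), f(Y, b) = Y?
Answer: 16/202557 ≈ 7.8990e-5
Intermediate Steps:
X(O, A) = 1/(-7 + O) (X(O, A) = 1/(O - 7) = 1/(-7 + O))
I(W) = 3*W
w(q, L) = 0 (w(q, L) = 0*L = 0)
m = 202557/16 (m = -9 + 3*(4223 - 1/(-7 + 23)) = -9 + 3*(4223 - 1/16) = -9 + 3*(67567/16) = -9 + 202701/16 = 202557/16 ≈ 12660.)
1/(w(-1*69, I(5)) + m) = 1/(0 + 202557/16) = 1/(202557/16) = 16/202557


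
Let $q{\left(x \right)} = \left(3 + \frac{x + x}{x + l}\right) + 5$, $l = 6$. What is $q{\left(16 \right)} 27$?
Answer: $\frac{2808}{11} \approx 255.27$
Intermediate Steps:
$q{\left(x \right)} = 8 + \frac{2 x}{6 + x}$ ($q{\left(x \right)} = \left(3 + \frac{x + x}{x + 6}\right) + 5 = \left(3 + \frac{2 x}{6 + x}\right) + 5 = 8 + \frac{2 x}{6 + x}$)
$q{\left(16 \right)} 27 = \frac{2 \left(24 + 5 \cdot 16\right)}{6 + 16} \cdot 27 = \frac{2 \left(24 + 80\right)}{22} \cdot 27 = 2 \cdot \frac{1}{22} \cdot 104 \cdot 27 = \frac{104}{11} \cdot 27 = \frac{2808}{11}$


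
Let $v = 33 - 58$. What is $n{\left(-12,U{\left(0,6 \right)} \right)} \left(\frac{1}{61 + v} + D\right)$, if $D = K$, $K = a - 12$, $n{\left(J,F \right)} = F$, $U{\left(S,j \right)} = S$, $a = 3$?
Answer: $0$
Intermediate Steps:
$K = -9$ ($K = 3 - 12 = -9$)
$D = -9$
$v = -25$ ($v = 33 - 58 = -25$)
$n{\left(-12,U{\left(0,6 \right)} \right)} \left(\frac{1}{61 + v} + D\right) = 0 \left(\frac{1}{61 - 25} - 9\right) = 0 \left(\frac{1}{36} - 9\right) = 0 \left(- \frac{323}{36}\right) = 0$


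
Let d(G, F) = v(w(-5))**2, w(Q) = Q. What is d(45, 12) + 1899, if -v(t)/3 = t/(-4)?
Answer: 30609/16 ≈ 1913.1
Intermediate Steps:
v(t) = 3*t/4 (v(t) = -3*t/(-4) = -3*t*(-1)/4 = -(-3)*t/4 = 3*t/4)
d(G, F) = 225/16 (d(G, F) = ((3/4)*(-5))**2 = (-15/4)**2 = 225/16)
d(45, 12) + 1899 = 225/16 + 1899 = 30609/16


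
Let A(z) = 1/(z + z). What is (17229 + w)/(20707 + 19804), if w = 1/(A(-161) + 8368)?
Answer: 46423454677/109156686945 ≈ 0.42529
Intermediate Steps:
A(z) = 1/(2*z)
w = 322/2694495 (w = 1/((½)/(-161) + 8368) = 1/((½)*(-1/161) + 8368) = 1/(-1/322 + 8368) = 1/(2694495/322) = 322/2694495 ≈ 0.00011950)
(17229 + w)/(20707 + 19804) = (17229 + 322/2694495)/(20707 + 19804) = (46423454677/2694495)/40511 = (46423454677/2694495)*(1/40511) = 46423454677/109156686945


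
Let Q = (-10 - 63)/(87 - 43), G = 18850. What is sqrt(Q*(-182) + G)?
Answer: sqrt(9269546)/22 ≈ 138.39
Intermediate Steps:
Q = -73/44 ≈ -1.6591
sqrt(Q*(-182) + G) = sqrt(-73/44*(-182) + 18850) = sqrt(6643/22 + 18850) = sqrt(421343/22) = sqrt(9269546)/22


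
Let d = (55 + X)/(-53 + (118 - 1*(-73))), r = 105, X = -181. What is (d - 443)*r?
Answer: -1072050/23 ≈ -46611.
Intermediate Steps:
d = -21/23 (d = (55 - 181)/(-53 + (118 - 1*(-73))) = -126/(-53 + (118 + 73)) = -126/(-53 + 191) = -126/138 = -126*1/138 = -21/23 ≈ -0.91304)
(d - 443)*r = (-21/23 - 443)*105 = -10210/23*105 = -1072050/23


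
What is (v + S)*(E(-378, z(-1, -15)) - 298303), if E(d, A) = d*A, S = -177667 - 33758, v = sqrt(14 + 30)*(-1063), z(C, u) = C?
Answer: 62988793125 + 633388550*sqrt(11) ≈ 6.5090e+10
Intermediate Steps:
v = -2126*sqrt(11) (v = sqrt(44)*(-1063) = (2*sqrt(11))*(-1063) = -2126*sqrt(11) ≈ -7051.1)
S = -211425
E(d, A) = A*d
(v + S)*(E(-378, z(-1, -15)) - 298303) = (-2126*sqrt(11) - 211425)*(-1*(-378) - 298303) = (-211425 - 2126*sqrt(11))*(378 - 298303) = (-211425 - 2126*sqrt(11))*(-297925) = 62988793125 + 633388550*sqrt(11)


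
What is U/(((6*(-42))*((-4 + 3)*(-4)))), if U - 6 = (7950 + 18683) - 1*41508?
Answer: 14869/1008 ≈ 14.751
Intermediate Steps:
U = -14869 (U = 6 + ((7950 + 18683) - 1*41508) = 6 + (26633 - 41508) = 6 - 14875 = -14869)
U/(((6*(-42))*((-4 + 3)*(-4)))) = -14869*1/(1008*(-4 + 3)) = -14869/((-(-252)*(-4))) = -14869/((-252*4)) = -14869/(-1008) = -14869*(-1/1008) = 14869/1008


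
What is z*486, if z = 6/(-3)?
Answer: -972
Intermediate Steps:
z = -2 (z = 6*(-⅓) = -2)
z*486 = -2*486 = -972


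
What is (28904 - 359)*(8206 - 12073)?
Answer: -110383515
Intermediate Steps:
(28904 - 359)*(8206 - 12073) = 28545*(-3867) = -110383515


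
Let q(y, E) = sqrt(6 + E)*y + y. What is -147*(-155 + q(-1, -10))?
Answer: 22932 + 294*I ≈ 22932.0 + 294.0*I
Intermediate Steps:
q(y, E) = y + y*sqrt(6 + E) (q(y, E) = y*sqrt(6 + E) + y = y + y*sqrt(6 + E))
-147*(-155 + q(-1, -10)) = -147*(-155 - (1 + sqrt(6 - 10))) = -147*(-155 - (1 + sqrt(-4))) = -147*(-155 - (1 + 2*I)) = -147*(-155 + (-1 - 2*I)) = -147*(-156 - 2*I) = 22932 + 294*I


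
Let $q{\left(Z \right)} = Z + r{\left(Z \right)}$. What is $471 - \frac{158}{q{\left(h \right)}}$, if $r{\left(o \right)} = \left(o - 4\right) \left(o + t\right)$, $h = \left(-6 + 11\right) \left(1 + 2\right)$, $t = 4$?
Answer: $\frac{52673}{112} \approx 470.29$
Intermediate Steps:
$h = 15$ ($h = 5 \cdot 3 = 15$)
$r{\left(o \right)} = \left(-4 + o\right) \left(4 + o\right)$ ($r{\left(o \right)} = \left(o - 4\right) \left(o + 4\right) = \left(-4 + o\right) \left(4 + o\right)$)
$q{\left(Z \right)} = -16 + Z + Z^{2}$ ($q{\left(Z \right)} = Z + \left(-16 + Z^{2}\right) = -16 + Z + Z^{2}$)
$471 - \frac{158}{q{\left(h \right)}} = 471 - \frac{158}{-16 + 15 + 15^{2}} = 471 - \frac{158}{-16 + 15 + 225} = 471 - \frac{158}{224} = 471 - 158 \cdot \frac{1}{224} = 471 - \frac{79}{112} = \frac{52673}{112}$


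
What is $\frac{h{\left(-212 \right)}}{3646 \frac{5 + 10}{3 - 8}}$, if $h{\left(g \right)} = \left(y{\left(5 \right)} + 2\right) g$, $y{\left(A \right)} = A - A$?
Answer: $\frac{212}{5469} \approx 0.038764$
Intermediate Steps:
$y{\left(A \right)} = 0$
$h{\left(g \right)} = 2 g$ ($h{\left(g \right)} = \left(0 + 2\right) g = 2 g$)
$\frac{h{\left(-212 \right)}}{3646 \frac{5 + 10}{3 - 8}} = \frac{2 \left(-212\right)}{3646 \frac{5 + 10}{3 - 8}} = - \frac{424}{3646 \frac{15}{-5}} = - \frac{424}{3646 \cdot 15 \left(- \frac{1}{5}\right)} = - \frac{424}{3646 \left(-3\right)} = - \frac{424}{-10938} = \left(-424\right) \left(- \frac{1}{10938}\right) = \frac{212}{5469}$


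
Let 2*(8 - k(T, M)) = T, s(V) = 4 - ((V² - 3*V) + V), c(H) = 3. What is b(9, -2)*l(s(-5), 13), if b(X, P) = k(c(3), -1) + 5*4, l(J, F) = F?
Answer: 689/2 ≈ 344.50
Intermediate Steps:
s(V) = 4 - V² + 2*V (s(V) = 4 - (V² - 2*V) = 4 + (-V² + 2*V) = 4 - V² + 2*V)
k(T, M) = 8 - T/2
b(X, P) = 53/2 (b(X, P) = (8 - ½*3) + 5*4 = (8 - 3/2) + 20 = 13/2 + 20 = 53/2)
b(9, -2)*l(s(-5), 13) = (53/2)*13 = 689/2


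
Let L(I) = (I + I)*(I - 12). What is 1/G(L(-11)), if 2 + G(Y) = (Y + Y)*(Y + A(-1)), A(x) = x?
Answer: 1/511058 ≈ 1.9567e-6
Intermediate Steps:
L(I) = 2*I*(-12 + I) (L(I) = (2*I)*(-12 + I) = 2*I*(-12 + I))
G(Y) = -2 + 2*Y*(-1 + Y) (G(Y) = -2 + (Y + Y)*(Y - 1) = -2 + (2*Y)*(-1 + Y) = -2 + 2*Y*(-1 + Y))
1/G(L(-11)) = 1/(-2 - 4*(-11)*(-12 - 11) + 2*(2*(-11)*(-12 - 11))²) = 1/(-2 - 4*(-11)*(-23) + 2*(2*(-11)*(-23))²) = 1/(-2 - 2*506 + 2*506²) = 1/(-2 - 1012 + 2*256036) = 1/(-2 - 1012 + 512072) = 1/511058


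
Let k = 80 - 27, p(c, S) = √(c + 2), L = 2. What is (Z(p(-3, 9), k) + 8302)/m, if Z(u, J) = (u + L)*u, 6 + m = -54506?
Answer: -8301/54512 - I/27256 ≈ -0.15228 - 3.6689e-5*I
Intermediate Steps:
p(c, S) = √(2 + c)
m = -54512 (m = -6 - 54506 = -54512)
k = 53
Z(u, J) = u*(2 + u) (Z(u, J) = (u + 2)*u = (2 + u)*u = u*(2 + u))
(Z(p(-3, 9), k) + 8302)/m = (√(2 - 3)*(2 + √(2 - 3)) + 8302)/(-54512) = (√(-1)*(2 + √(-1)) + 8302)*(-1/54512) = (I*(2 + I) + 8302)*(-1/54512) = (8302 + I*(2 + I))*(-1/54512) = -4151/27256 - I*(2 + I)/54512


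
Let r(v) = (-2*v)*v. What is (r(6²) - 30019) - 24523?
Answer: -57134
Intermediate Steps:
r(v) = -2*v²
(r(6²) - 30019) - 24523 = (-2*(6²)² - 30019) - 24523 = (-2*36² - 30019) - 24523 = (-2*1296 - 30019) - 24523 = (-2592 - 30019) - 24523 = -32611 - 24523 = -57134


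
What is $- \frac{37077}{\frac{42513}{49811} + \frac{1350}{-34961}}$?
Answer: $- \frac{21522486263189}{473017381} \approx -45500.0$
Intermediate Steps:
$- \frac{37077}{\frac{42513}{49811} + \frac{1350}{-34961}} = - \frac{37077}{42513 \cdot \frac{1}{49811} + 1350 \left(- \frac{1}{34961}\right)} = - \frac{37077}{\frac{42513}{49811} - \frac{1350}{34961}} = - \frac{37077}{\frac{1419052143}{1741442371}} = \left(-37077\right) \frac{1741442371}{1419052143} = - \frac{21522486263189}{473017381}$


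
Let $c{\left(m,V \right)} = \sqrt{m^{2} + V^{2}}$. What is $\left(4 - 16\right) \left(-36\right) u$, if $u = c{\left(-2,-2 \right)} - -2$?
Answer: $864 + 864 \sqrt{2} \approx 2085.9$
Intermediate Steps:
$c{\left(m,V \right)} = \sqrt{V^{2} + m^{2}}$
$u = 2 + 2 \sqrt{2}$ ($u = \sqrt{\left(-2\right)^{2} + \left(-2\right)^{2}} - -2 = \sqrt{4 + 4} + 2 = \sqrt{8} + 2 = 2 \sqrt{2} + 2 = 2 + 2 \sqrt{2} \approx 4.8284$)
$\left(4 - 16\right) \left(-36\right) u = \left(4 - 16\right) \left(-36\right) \left(2 + 2 \sqrt{2}\right) = \left(-12\right) \left(-36\right) \left(2 + 2 \sqrt{2}\right) = 432 \left(2 + 2 \sqrt{2}\right) = 864 + 864 \sqrt{2}$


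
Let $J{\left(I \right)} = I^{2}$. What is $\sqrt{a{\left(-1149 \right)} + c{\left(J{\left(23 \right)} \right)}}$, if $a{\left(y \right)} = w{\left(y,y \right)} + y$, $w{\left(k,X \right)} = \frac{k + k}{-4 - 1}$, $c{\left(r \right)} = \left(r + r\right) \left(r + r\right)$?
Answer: $\frac{\sqrt{27966865}}{5} \approx 1057.7$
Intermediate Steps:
$c{\left(r \right)} = 4 r^{2}$ ($c{\left(r \right)} = 2 r 2 r = 4 r^{2}$)
$w{\left(k,X \right)} = - \frac{2 k}{5}$ ($w{\left(k,X \right)} = \frac{2 k}{-5} = 2 k \left(- \frac{1}{5}\right) = - \frac{2 k}{5}$)
$a{\left(y \right)} = \frac{3 y}{5}$ ($a{\left(y \right)} = - \frac{2 y}{5} + y = \frac{3 y}{5}$)
$\sqrt{a{\left(-1149 \right)} + c{\left(J{\left(23 \right)} \right)}} = \sqrt{\frac{3}{5} \left(-1149\right) + 4 \left(23^{2}\right)^{2}} = \sqrt{- \frac{3447}{5} + 4 \cdot 529^{2}} = \sqrt{- \frac{3447}{5} + 4 \cdot 279841} = \sqrt{- \frac{3447}{5} + 1119364} = \sqrt{\frac{5593373}{5}} = \frac{\sqrt{27966865}}{5}$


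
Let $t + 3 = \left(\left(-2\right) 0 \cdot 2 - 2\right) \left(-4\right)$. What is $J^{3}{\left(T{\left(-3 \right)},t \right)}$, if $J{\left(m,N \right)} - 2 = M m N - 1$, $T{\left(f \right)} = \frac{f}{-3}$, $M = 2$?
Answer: $1331$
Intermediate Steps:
$T{\left(f \right)} = - \frac{f}{3}$ ($T{\left(f \right)} = f \left(- \frac{1}{3}\right) = - \frac{f}{3}$)
$t = 5$ ($t = -3 + \left(\left(-2\right) 0 \cdot 2 - 2\right) \left(-4\right) = -3 + \left(0 \cdot 2 - 2\right) \left(-4\right) = -3 + \left(0 - 2\right) \left(-4\right) = -3 - -8 = -3 + 8 = 5$)
$J{\left(m,N \right)} = 1 + 2 N m$ ($J{\left(m,N \right)} = 2 + \left(2 m N - 1\right) = 2 + \left(2 N m - 1\right) = 2 + \left(-1 + 2 N m\right) = 1 + 2 N m$)
$J^{3}{\left(T{\left(-3 \right)},t \right)} = \left(1 + 2 \cdot 5 \left(\left(- \frac{1}{3}\right) \left(-3\right)\right)\right)^{3} = \left(1 + 2 \cdot 5 \cdot 1\right)^{3} = \left(1 + 10\right)^{3} = 11^{3} = 1331$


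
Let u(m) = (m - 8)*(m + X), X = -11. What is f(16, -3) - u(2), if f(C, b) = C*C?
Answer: 202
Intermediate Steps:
u(m) = (-11 + m)*(-8 + m) (u(m) = (m - 8)*(m - 11) = (-8 + m)*(-11 + m) = (-11 + m)*(-8 + m))
f(C, b) = C²
f(16, -3) - u(2) = 16² - (88 + 2² - 19*2) = 256 - (88 + 4 - 38) = 256 - 1*54 = 256 - 54 = 202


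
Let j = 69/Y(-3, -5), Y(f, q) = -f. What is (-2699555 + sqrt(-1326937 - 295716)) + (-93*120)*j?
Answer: -2956235 + I*sqrt(1622653) ≈ -2.9562e+6 + 1273.8*I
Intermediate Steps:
j = 23 (j = 69/((-1*(-3))) = 69/3 = 69*(1/3) = 23)
(-2699555 + sqrt(-1326937 - 295716)) + (-93*120)*j = (-2699555 + sqrt(-1326937 - 295716)) - 93*120*23 = (-2699555 + sqrt(-1622653)) - 11160*23 = (-2699555 + I*sqrt(1622653)) - 256680 = -2956235 + I*sqrt(1622653)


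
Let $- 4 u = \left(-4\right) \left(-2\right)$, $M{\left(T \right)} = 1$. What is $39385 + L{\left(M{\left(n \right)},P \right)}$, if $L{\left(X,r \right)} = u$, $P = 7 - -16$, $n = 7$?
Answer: $39383$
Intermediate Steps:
$u = -2$ ($u = - \frac{\left(-4\right) \left(-2\right)}{4} = \left(- \frac{1}{4}\right) 8 = -2$)
$P = 23$ ($P = 7 + 16 = 23$)
$L{\left(X,r \right)} = -2$
$39385 + L{\left(M{\left(n \right)},P \right)} = 39385 - 2 = 39383$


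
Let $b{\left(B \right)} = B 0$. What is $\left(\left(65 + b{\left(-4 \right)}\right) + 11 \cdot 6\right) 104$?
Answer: $13624$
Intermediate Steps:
$b{\left(B \right)} = 0$
$\left(\left(65 + b{\left(-4 \right)}\right) + 11 \cdot 6\right) 104 = \left(\left(65 + 0\right) + 11 \cdot 6\right) 104 = \left(65 + 66\right) 104 = 131 \cdot 104 = 13624$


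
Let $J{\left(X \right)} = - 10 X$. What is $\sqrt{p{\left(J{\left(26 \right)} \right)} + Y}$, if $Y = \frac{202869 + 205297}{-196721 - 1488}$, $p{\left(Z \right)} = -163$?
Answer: $\frac{3 i \sqrt{5954684873}}{18019} \approx 12.848 i$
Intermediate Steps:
$Y = - \frac{37106}{18019}$ ($Y = \frac{408166}{-198209} = 408166 \left(- \frac{1}{198209}\right) = - \frac{37106}{18019} \approx -2.0593$)
$\sqrt{p{\left(J{\left(26 \right)} \right)} + Y} = \sqrt{-163 - \frac{37106}{18019}} = \sqrt{- \frac{2974203}{18019}} = \frac{3 i \sqrt{5954684873}}{18019}$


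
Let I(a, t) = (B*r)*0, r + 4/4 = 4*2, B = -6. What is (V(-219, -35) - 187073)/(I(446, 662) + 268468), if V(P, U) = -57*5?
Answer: -93679/134234 ≈ -0.69788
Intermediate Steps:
r = 7 (r = -1 + 4*2 = -1 + 8 = 7)
V(P, U) = -285
I(a, t) = 0 (I(a, t) = -6*7*0 = -42*0 = 0)
(V(-219, -35) - 187073)/(I(446, 662) + 268468) = (-285 - 187073)/(0 + 268468) = -187358/268468 = -187358*1/268468 = -93679/134234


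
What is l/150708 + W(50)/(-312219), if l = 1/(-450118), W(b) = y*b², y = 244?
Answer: -13793397987384073/7059935944574712 ≈ -1.9538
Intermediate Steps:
W(b) = 244*b²
l = -1/450118 ≈ -2.2216e-6
l/150708 + W(50)/(-312219) = -1/450118/150708 + (244*50²)/(-312219) = -1/450118*1/150708 + (244*2500)*(-1/312219) = -1/67836383544 + 610000*(-1/312219) = -1/67836383544 - 610000/312219 = -13793397987384073/7059935944574712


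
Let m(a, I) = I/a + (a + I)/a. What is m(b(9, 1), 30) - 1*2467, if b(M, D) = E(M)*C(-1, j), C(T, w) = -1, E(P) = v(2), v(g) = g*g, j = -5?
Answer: -2481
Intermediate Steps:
v(g) = g²
E(P) = 4 (E(P) = 2² = 4)
b(M, D) = -4 (b(M, D) = 4*(-1) = -4)
m(a, I) = I/a + (I + a)/a
m(b(9, 1), 30) - 1*2467 = (-4 + 2*30)/(-4) - 1*2467 = -(-4 + 60)/4 - 2467 = -¼*56 - 2467 = -14 - 2467 = -2481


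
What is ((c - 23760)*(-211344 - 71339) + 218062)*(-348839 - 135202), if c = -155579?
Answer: -24539089974404559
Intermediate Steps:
((c - 23760)*(-211344 - 71339) + 218062)*(-348839 - 135202) = ((-155579 - 23760)*(-211344 - 71339) + 218062)*(-348839 - 135202) = (-179339*(-282683) + 218062)*(-484041) = (50696086537 + 218062)*(-484041) = 50696304599*(-484041) = -24539089974404559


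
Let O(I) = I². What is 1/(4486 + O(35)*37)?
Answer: 1/49811 ≈ 2.0076e-5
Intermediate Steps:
1/(4486 + O(35)*37) = 1/(4486 + 35²*37) = 1/(4486 + 1225*37) = 1/(4486 + 45325) = 1/49811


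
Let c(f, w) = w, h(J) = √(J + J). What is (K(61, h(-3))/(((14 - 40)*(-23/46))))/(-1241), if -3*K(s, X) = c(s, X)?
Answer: I*√6/48399 ≈ 5.061e-5*I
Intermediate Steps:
h(J) = √2*√J (h(J) = √(2*J) = √2*√J)
K(s, X) = -X/3
(K(61, h(-3))/(((14 - 40)*(-23/46))))/(-1241) = ((-√2*√(-3)/3)/(((14 - 40)*(-23/46))))/(-1241) = ((-√2*I*√3/3)/((-(-598)/46)))*(-1/1241) = ((-I*√6/3)/((-26*(-½))))*(-1/1241) = (-I*√6/3/13)*(-1/1241) = (-I*√6/3*(1/13))*(-1/1241) = -I*√6/39*(-1/1241) = I*√6/48399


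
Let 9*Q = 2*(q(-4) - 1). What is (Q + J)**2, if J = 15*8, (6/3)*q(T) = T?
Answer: 128164/9 ≈ 14240.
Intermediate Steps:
q(T) = T/2
J = 120
Q = -2/3 (Q = (2*((1/2)*(-4) - 1))/9 = (2*(-2 - 1))/9 = (2*(-3))/9 = (1/9)*(-6) = -2/3 ≈ -0.66667)
(Q + J)**2 = (-2/3 + 120)**2 = (358/3)**2 = 128164/9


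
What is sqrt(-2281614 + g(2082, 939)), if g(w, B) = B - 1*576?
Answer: I*sqrt(2281251) ≈ 1510.4*I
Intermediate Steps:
g(w, B) = -576 + B (g(w, B) = B - 576 = -576 + B)
sqrt(-2281614 + g(2082, 939)) = sqrt(-2281614 + (-576 + 939)) = sqrt(-2281614 + 363) = sqrt(-2281251) = I*sqrt(2281251)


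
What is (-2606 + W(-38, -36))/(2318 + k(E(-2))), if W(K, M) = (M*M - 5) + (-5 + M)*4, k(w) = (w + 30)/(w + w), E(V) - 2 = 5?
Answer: -20706/32489 ≈ -0.63732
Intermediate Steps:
E(V) = 7 (E(V) = 2 + 5 = 7)
k(w) = (30 + w)/(2*w) (k(w) = (30 + w)/((2*w)) = (30 + w)*(1/(2*w)) = (30 + w)/(2*w))
W(K, M) = -25 + M² + 4*M (W(K, M) = (M² - 5) + (-20 + 4*M) = (-5 + M²) + (-20 + 4*M) = -25 + M² + 4*M)
(-2606 + W(-38, -36))/(2318 + k(E(-2))) = (-2606 + (-25 + (-36)² + 4*(-36)))/(2318 + (½)*(30 + 7)/7) = (-2606 + (-25 + 1296 - 144))/(2318 + (½)*(⅐)*37) = (-2606 + 1127)/(2318 + 37/14) = -1479/32489/14 = -1479*14/32489 = -20706/32489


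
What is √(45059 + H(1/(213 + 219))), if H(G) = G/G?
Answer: 2*√11265 ≈ 212.27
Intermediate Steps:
H(G) = 1
√(45059 + H(1/(213 + 219))) = √(45059 + 1) = √45060 = 2*√11265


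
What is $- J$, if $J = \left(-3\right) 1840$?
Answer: $5520$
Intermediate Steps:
$J = -5520$
$- J = \left(-1\right) \left(-5520\right) = 5520$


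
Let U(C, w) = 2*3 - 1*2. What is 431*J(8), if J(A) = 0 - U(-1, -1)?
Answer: -1724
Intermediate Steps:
U(C, w) = 4 (U(C, w) = 6 - 2 = 4)
J(A) = -4 (J(A) = 0 - 1*4 = 0 - 4 = -4)
431*J(8) = 431*(-4) = -1724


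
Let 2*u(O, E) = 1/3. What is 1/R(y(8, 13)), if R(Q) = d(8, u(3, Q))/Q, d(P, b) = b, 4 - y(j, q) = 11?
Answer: -42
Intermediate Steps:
y(j, q) = -7 (y(j, q) = 4 - 1*11 = 4 - 11 = -7)
u(O, E) = ⅙ (u(O, E) = (1/3)/2 = (1*(⅓))/2 = (½)*(⅓) = ⅙)
R(Q) = 1/(6*Q)
1/R(y(8, 13)) = 1/((⅙)/(-7)) = 1/((⅙)*(-⅐)) = 1/(-1/42) = -42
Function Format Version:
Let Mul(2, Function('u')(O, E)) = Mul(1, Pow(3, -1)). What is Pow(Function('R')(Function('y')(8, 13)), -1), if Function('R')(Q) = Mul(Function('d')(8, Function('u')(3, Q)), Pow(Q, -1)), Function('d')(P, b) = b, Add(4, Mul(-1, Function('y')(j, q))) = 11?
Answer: -42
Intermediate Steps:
Function('y')(j, q) = -7 (Function('y')(j, q) = Add(4, Mul(-1, 11)) = Add(4, -11) = -7)
Function('u')(O, E) = Rational(1, 6) (Function('u')(O, E) = Mul(Rational(1, 2), Mul(1, Pow(3, -1))) = Mul(Rational(1, 2), Mul(1, Rational(1, 3))) = Mul(Rational(1, 2), Rational(1, 3)) = Rational(1, 6))
Function('R')(Q) = Mul(Rational(1, 6), Pow(Q, -1))
Pow(Function('R')(Function('y')(8, 13)), -1) = Pow(Mul(Rational(1, 6), Pow(-7, -1)), -1) = Pow(Mul(Rational(1, 6), Rational(-1, 7)), -1) = Pow(Rational(-1, 42), -1) = -42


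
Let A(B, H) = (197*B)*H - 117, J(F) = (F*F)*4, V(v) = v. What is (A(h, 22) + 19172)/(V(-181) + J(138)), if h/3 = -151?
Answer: -1944247/75995 ≈ -25.584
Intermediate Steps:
h = -453 (h = 3*(-151) = -453)
J(F) = 4*F² (J(F) = F²*4 = 4*F²)
A(B, H) = -117 + 197*B*H (A(B, H) = 197*B*H - 117 = -117 + 197*B*H)
(A(h, 22) + 19172)/(V(-181) + J(138)) = ((-117 + 197*(-453)*22) + 19172)/(-181 + 4*138²) = ((-117 - 1963302) + 19172)/(-181 + 4*19044) = (-1963419 + 19172)/(-181 + 76176) = -1944247/75995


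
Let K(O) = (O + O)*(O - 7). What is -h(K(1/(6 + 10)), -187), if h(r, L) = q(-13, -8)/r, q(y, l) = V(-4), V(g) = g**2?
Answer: 2048/111 ≈ 18.450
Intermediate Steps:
q(y, l) = 16 (q(y, l) = (-4)**2 = 16)
K(O) = 2*O*(-7 + O) (K(O) = (2*O)*(-7 + O) = 2*O*(-7 + O))
h(r, L) = 16/r
-h(K(1/(6 + 10)), -187) = -16/(2*(-7 + 1/(6 + 10))/(6 + 10)) = -16/(2*(-7 + 1/16)/16) = -16/(2*(1/16)*(-7 + 1/16)) = -16/(2*(1/16)*(-111/16)) = -16/(-111/128) = -16*(-128)/111 = -1*(-2048/111) = 2048/111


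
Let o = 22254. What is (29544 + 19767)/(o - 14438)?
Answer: 49311/7816 ≈ 6.3090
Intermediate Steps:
(29544 + 19767)/(o - 14438) = (29544 + 19767)/(22254 - 14438) = 49311/7816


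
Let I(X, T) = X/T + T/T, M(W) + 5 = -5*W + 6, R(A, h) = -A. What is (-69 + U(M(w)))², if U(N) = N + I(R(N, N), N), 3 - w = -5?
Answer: 11664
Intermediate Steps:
w = 8 (w = 3 - 1*(-5) = 3 + 5 = 8)
M(W) = 1 - 5*W (M(W) = -5 + (-5*W + 6) = -5 + (6 - 5*W) = 1 - 5*W)
I(X, T) = 1 + X/T (I(X, T) = X/T + 1 = 1 + X/T)
U(N) = N (U(N) = N + (N - N)/N = N + 0/N = N + 0 = N)
(-69 + U(M(w)))² = (-69 + (1 - 5*8))² = (-69 + (1 - 40))² = (-69 - 39)² = (-108)² = 11664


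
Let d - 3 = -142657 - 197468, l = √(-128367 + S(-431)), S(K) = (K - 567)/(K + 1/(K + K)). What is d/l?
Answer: 340122*I*√17718092614998795/47690432665 ≈ 949.32*I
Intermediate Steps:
S(K) = (-567 + K)/(K + 1/(2*K))
l = I*√17718092614998795/371523 (l = √(-128367 + 2*(-431)*(-567 - 431)/(1 + 2*(-431)²)) = √(-128367 + 2*(-431)*(-998)/(1 + 2*185761)) = √(-128367 + 2*(-431)*(-998)/(1 + 371522)) = √(-128367 + 2*(-431)*(-998)/371523) = √(-128367 + 2*(-431)*(1/371523)*(-998)) = √(-128367 + 860276/371523) = √(-47690432665/371523) = I*√17718092614998795/371523 ≈ 358.28*I)
d = -340122 (d = 3 + (-142657 - 197468) = 3 - 340125 = -340122)
d/l = -340122*(-I*√17718092614998795/47690432665) = -(-340122)*I*√17718092614998795/47690432665 = 340122*I*√17718092614998795/47690432665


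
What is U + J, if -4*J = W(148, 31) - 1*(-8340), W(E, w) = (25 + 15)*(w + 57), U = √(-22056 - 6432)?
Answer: -2965 + 2*I*√7122 ≈ -2965.0 + 168.78*I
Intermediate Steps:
U = 2*I*√7122 (U = √(-28488) = 2*I*√7122 ≈ 168.78*I)
W(E, w) = 2280 + 40*w (W(E, w) = 40*(57 + w) = 2280 + 40*w)
J = -2965 (J = -((2280 + 40*31) - 1*(-8340))/4 = -((2280 + 1240) + 8340)/4 = -(3520 + 8340)/4 = -¼*11860 = -2965)
U + J = 2*I*√7122 - 2965 = -2965 + 2*I*√7122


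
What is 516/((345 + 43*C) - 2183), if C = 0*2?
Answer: -258/919 ≈ -0.28074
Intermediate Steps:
C = 0
516/((345 + 43*C) - 2183) = 516/((345 + 43*0) - 2183) = 516/((345 + 0) - 2183) = 516/(345 - 2183) = 516/(-1838) = 516*(-1/1838) = -258/919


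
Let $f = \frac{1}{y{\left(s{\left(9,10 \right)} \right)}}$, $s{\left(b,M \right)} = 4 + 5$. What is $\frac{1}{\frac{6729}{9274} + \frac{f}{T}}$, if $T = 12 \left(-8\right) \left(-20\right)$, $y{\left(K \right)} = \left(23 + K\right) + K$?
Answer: $\frac{365024640}{264858077} \approx 1.3782$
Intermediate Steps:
$s{\left(b,M \right)} = 9$
$y{\left(K \right)} = 23 + 2 K$
$T = 1920$ ($T = \left(-96\right) \left(-20\right) = 1920$)
$f = \frac{1}{41}$ ($f = \frac{1}{23 + 2 \cdot 9} = \frac{1}{23 + 18} = \frac{1}{41} \approx 0.02439$)
$\frac{1}{\frac{6729}{9274} + \frac{f}{T}} = \frac{1}{\frac{6729}{9274} + \frac{1}{41 \cdot 1920}} = \frac{1}{6729 \cdot \frac{1}{9274} + \frac{1}{41} \cdot \frac{1}{1920}} = \frac{1}{\frac{6729}{9274} + \frac{1}{78720}} = \frac{1}{\frac{264858077}{365024640}} = \frac{365024640}{264858077}$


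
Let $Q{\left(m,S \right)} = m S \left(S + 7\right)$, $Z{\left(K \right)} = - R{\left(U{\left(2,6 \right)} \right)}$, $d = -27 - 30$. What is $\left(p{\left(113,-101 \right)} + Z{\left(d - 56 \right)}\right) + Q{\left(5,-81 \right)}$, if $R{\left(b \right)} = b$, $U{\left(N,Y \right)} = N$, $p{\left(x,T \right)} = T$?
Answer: $29867$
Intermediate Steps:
$d = -57$ ($d = -27 - 30 = -57$)
$Z{\left(K \right)} = -2$ ($Z{\left(K \right)} = \left(-1\right) 2 = -2$)
$Q{\left(m,S \right)} = S m \left(7 + S\right)$
$\left(p{\left(113,-101 \right)} + Z{\left(d - 56 \right)}\right) + Q{\left(5,-81 \right)} = \left(-101 - 2\right) - 405 \left(7 - 81\right) = -103 - 405 \left(-74\right) = -103 + 29970 = 29867$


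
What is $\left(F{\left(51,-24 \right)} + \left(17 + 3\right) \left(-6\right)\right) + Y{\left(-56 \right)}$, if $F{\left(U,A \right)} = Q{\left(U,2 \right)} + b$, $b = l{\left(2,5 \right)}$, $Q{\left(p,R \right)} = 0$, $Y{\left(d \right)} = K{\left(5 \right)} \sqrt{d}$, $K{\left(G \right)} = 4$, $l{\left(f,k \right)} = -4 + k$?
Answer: $-119 + 8 i \sqrt{14} \approx -119.0 + 29.933 i$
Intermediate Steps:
$Y{\left(d \right)} = 4 \sqrt{d}$
$b = 1$ ($b = -4 + 5 = 1$)
$F{\left(U,A \right)} = 1$ ($F{\left(U,A \right)} = 0 + 1 = 1$)
$\left(F{\left(51,-24 \right)} + \left(17 + 3\right) \left(-6\right)\right) + Y{\left(-56 \right)} = \left(1 + \left(17 + 3\right) \left(-6\right)\right) + 4 \sqrt{-56} = \left(1 + 20 \left(-6\right)\right) + 4 \cdot 2 i \sqrt{14} = \left(1 - 120\right) + 8 i \sqrt{14} = -119 + 8 i \sqrt{14}$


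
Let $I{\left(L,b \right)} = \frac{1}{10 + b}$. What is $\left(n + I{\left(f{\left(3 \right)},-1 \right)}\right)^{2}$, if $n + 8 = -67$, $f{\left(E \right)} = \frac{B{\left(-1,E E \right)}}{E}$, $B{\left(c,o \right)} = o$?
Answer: $\frac{454276}{81} \approx 5608.3$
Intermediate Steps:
$f{\left(E \right)} = E$ ($f{\left(E \right)} = \frac{E E}{E} = \frac{E^{2}}{E} = E$)
$n = -75$ ($n = -8 - 67 = -75$)
$\left(n + I{\left(f{\left(3 \right)},-1 \right)}\right)^{2} = \left(-75 + \frac{1}{10 - 1}\right)^{2} = \left(-75 + \frac{1}{9}\right)^{2} = \left(- \frac{674}{9}\right)^{2} = \frac{454276}{81}$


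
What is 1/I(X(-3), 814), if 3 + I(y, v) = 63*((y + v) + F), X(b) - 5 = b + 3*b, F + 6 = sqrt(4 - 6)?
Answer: 8410/424369923 - 7*I*sqrt(2)/282913282 ≈ 1.9818e-5 - 3.4991e-8*I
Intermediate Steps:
F = -6 + I*sqrt(2) (F = -6 + sqrt(4 - 6) = -6 + sqrt(-2) = -6 + I*sqrt(2) ≈ -6.0 + 1.4142*I)
X(b) = 5 + 4*b (X(b) = 5 + (b + 3*b) = 5 + 4*b)
I(y, v) = -381 + 63*v + 63*y + 63*I*sqrt(2) (I(y, v) = -3 + 63*((y + v) + (-6 + I*sqrt(2))) = -3 + 63*((v + y) + (-6 + I*sqrt(2))) = -3 + 63*(-6 + v + y + I*sqrt(2)) = -3 + (-378 + 63*v + 63*y + 63*I*sqrt(2)) = -381 + 63*v + 63*y + 63*I*sqrt(2))
1/I(X(-3), 814) = 1/(-381 + 63*814 + 63*(5 + 4*(-3)) + 63*I*sqrt(2)) = 1/(-381 + 51282 + 63*(5 - 12) + 63*I*sqrt(2)) = 1/(-381 + 51282 + 63*(-7) + 63*I*sqrt(2)) = 1/(-381 + 51282 - 441 + 63*I*sqrt(2)) = 1/(50460 + 63*I*sqrt(2))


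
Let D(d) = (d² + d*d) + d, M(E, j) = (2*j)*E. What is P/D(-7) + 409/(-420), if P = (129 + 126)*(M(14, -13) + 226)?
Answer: -2116717/5460 ≈ -387.68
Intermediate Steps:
M(E, j) = 2*E*j
D(d) = d + 2*d² (D(d) = (d² + d²) + d = 2*d² + d = d + 2*d²)
P = -35190 (P = (129 + 126)*(2*14*(-13) + 226) = 255*(-364 + 226) = 255*(-138) = -35190)
P/D(-7) + 409/(-420) = -35190*(-1/(7*(1 + 2*(-7)))) + 409/(-420) = -35190*(-1/(7*(1 - 14))) + 409*(-1/420) = -35190/((-7*(-13))) - 409/420 = -35190/91 - 409/420 = -2116717/5460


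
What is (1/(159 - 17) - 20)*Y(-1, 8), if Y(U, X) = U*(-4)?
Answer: -5678/71 ≈ -79.972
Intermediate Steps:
Y(U, X) = -4*U
(1/(159 - 17) - 20)*Y(-1, 8) = (1/(159 - 17) - 20)*(-4*(-1)) = (1/142 - 20)*4 = -2839/142*4 = -5678/71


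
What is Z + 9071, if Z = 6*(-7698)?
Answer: -37117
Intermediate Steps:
Z = -46188
Z + 9071 = -46188 + 9071 = -37117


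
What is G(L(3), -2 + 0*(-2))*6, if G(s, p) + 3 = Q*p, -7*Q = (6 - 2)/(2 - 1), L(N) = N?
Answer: -78/7 ≈ -11.143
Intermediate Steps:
Q = -4/7 (Q = -(6 - 2)/(7*(2 - 1)) = -4/(7*1) = -4/7 ≈ -0.57143)
G(s, p) = -3 - 4*p/7
G(L(3), -2 + 0*(-2))*6 = (-3 - 4*(-2 + 0*(-2))/7)*6 = (-3 - 4*(-2 + 0)/7)*6 = (-3 - 4/7*(-2))*6 = (-3 + 8/7)*6 = -13/7*6 = -78/7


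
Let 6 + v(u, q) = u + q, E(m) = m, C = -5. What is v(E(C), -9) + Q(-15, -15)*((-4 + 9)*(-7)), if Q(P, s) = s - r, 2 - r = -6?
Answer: 785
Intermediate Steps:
r = 8 (r = 2 - 1*(-6) = 2 + 6 = 8)
v(u, q) = -6 + q + u (v(u, q) = -6 + (u + q) = -6 + (q + u) = -6 + q + u)
Q(P, s) = -8 + s (Q(P, s) = s - 1*8 = s - 8 = -8 + s)
v(E(C), -9) + Q(-15, -15)*((-4 + 9)*(-7)) = (-6 - 9 - 5) + (-8 - 15)*((-4 + 9)*(-7)) = -20 - 115*(-7) = -20 - 23*(-35) = -20 + 805 = 785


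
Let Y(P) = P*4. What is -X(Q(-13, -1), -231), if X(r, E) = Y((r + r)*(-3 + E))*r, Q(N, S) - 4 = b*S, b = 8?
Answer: 29952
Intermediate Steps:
Q(N, S) = 4 + 8*S
Y(P) = 4*P
X(r, E) = 8*r²*(-3 + E) (X(r, E) = (4*((r + r)*(-3 + E)))*r = (4*((2*r)*(-3 + E)))*r = (4*(2*r*(-3 + E)))*r = (8*r*(-3 + E))*r = 8*r²*(-3 + E))
-X(Q(-13, -1), -231) = -8*(4 + 8*(-1))²*(-3 - 231) = -8*(4 - 8)²*(-234) = -8*(-4)²*(-234) = -8*16*(-234) = -1*(-29952) = 29952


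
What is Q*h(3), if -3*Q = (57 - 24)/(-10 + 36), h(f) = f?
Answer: -33/26 ≈ -1.2692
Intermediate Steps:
Q = -11/26 (Q = -(57 - 24)/(3*(-10 + 36)) = -11/26 ≈ -0.42308)
Q*h(3) = -11/26*3 = -33/26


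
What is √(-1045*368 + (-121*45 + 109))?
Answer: 2*I*√97474 ≈ 624.42*I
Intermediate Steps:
√(-1045*368 + (-121*45 + 109)) = √(-384560 + (-5445 + 109)) = √(-384560 - 5336) = √(-389896) = 2*I*√97474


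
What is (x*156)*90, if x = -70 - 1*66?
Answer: -1909440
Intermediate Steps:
x = -136 (x = -70 - 66 = -136)
(x*156)*90 = -136*156*90 = -21216*90 = -1909440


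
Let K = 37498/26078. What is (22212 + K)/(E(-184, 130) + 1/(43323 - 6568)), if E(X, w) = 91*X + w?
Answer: -10645755579835/7962233652191 ≈ -1.3370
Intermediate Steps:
K = 18749/13039 (K = 37498*(1/26078) = 18749/13039 ≈ 1.4379)
E(X, w) = w + 91*X
(22212 + K)/(E(-184, 130) + 1/(43323 - 6568)) = (22212 + 18749/13039)/((130 + 91*(-184)) + 1/(43323 - 6568)) = 289641017/(13039*((130 - 16744) + 1/36755)) = 289641017/(13039*(-16614 + 1/36755)) = 289641017/(13039*(-610647569/36755)) = (289641017/13039)*(-36755/610647569) = -10645755579835/7962233652191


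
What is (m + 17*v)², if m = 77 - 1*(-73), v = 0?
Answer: 22500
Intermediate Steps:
m = 150 (m = 77 + 73 = 150)
(m + 17*v)² = (150 + 17*0)² = (150 + 0)² = 150² = 22500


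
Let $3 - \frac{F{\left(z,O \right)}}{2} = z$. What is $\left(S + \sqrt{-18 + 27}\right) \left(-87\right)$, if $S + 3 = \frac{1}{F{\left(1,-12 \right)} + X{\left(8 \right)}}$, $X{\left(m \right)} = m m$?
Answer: $- \frac{87}{68} \approx -1.2794$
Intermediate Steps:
$F{\left(z,O \right)} = 6 - 2 z$
$X{\left(m \right)} = m^{2}$
$S = - \frac{203}{68}$ ($S = -3 + \frac{1}{\left(6 - 2\right) + 8^{2}} = -3 + \frac{1}{\left(6 - 2\right) + 64} = -3 + \frac{1}{4 + 64} = -3 + \frac{1}{68} = - \frac{203}{68} \approx -2.9853$)
$\left(S + \sqrt{-18 + 27}\right) \left(-87\right) = \left(- \frac{203}{68} + \sqrt{-18 + 27}\right) \left(-87\right) = \left(- \frac{203}{68} + \sqrt{9}\right) \left(-87\right) = \left(- \frac{203}{68} + 3\right) \left(-87\right) = \frac{1}{68} \left(-87\right) = - \frac{87}{68}$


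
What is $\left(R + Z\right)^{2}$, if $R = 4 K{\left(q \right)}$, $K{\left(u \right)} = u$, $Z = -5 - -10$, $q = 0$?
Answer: $25$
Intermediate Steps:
$Z = 5$ ($Z = -5 + 10 = 5$)
$R = 0$ ($R = 4 \cdot 0 = 0$)
$\left(R + Z\right)^{2} = \left(0 + 5\right)^{2} = 5^{2} = 25$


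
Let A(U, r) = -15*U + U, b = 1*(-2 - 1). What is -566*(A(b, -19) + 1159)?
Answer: -679766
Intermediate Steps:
b = -3 (b = 1*(-3) = -3)
A(U, r) = -14*U
-566*(A(b, -19) + 1159) = -566*(-14*(-3) + 1159) = -566*(42 + 1159) = -566*1201 = -679766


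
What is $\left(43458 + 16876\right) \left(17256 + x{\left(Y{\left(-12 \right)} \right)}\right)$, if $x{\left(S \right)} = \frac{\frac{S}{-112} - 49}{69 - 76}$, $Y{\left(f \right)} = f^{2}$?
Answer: $\frac{51036289264}{49} \approx 1.0416 \cdot 10^{9}$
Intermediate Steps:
$x{\left(S \right)} = 7 + \frac{S}{784}$ ($x{\left(S \right)} = \frac{S \left(- \frac{1}{112}\right) - 49}{-7} = \left(- \frac{S}{112} - 49\right) \left(- \frac{1}{7}\right) = \left(-49 - \frac{S}{112}\right) \left(- \frac{1}{7}\right) = 7 + \frac{S}{784}$)
$\left(43458 + 16876\right) \left(17256 + x{\left(Y{\left(-12 \right)} \right)}\right) = \left(43458 + 16876\right) \left(17256 + \left(7 + \frac{\left(-12\right)^{2}}{784}\right)\right) = 60334 \left(17256 + \left(7 + \frac{1}{784} \cdot 144\right)\right) = 60334 \left(17256 + \left(7 + \frac{9}{49}\right)\right) = 60334 \left(17256 + \frac{352}{49}\right) = 60334 \cdot \frac{845896}{49} = \frac{51036289264}{49}$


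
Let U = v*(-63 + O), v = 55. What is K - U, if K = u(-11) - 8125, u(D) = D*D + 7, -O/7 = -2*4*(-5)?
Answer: 10868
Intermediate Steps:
O = -280 (O = -7*(-2*4)*(-5) = -(-56)*(-5) = -7*40 = -280)
u(D) = 7 + D**2 (u(D) = D**2 + 7 = 7 + D**2)
K = -7997 (K = (7 + (-11)**2) - 8125 = (7 + 121) - 8125 = 128 - 8125 = -7997)
U = -18865 (U = 55*(-63 - 280) = 55*(-343) = -18865)
K - U = -7997 - 1*(-18865) = -7997 + 18865 = 10868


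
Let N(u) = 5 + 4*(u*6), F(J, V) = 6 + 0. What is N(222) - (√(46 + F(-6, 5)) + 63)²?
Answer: 1312 - 252*√13 ≈ 403.40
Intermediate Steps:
F(J, V) = 6
N(u) = 5 + 24*u (N(u) = 5 + 4*(6*u) = 5 + 24*u)
N(222) - (√(46 + F(-6, 5)) + 63)² = (5 + 24*222) - (√(46 + 6) + 63)² = (5 + 5328) - (√52 + 63)² = 5333 - (2*√13 + 63)² = 5333 - (63 + 2*√13)²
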